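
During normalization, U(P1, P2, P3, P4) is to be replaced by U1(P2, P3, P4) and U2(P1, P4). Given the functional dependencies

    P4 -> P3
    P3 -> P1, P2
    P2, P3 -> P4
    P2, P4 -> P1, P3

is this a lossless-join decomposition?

Common attributes: U1 ∩ U2 = {P4}.
Closure of {P4}: P4 → P3 applies, adding P3; P3 → P1, P2 applies, adding P1, P2. So (P4)⁺ = {P1, P2, P3, P4}.
This closure contains every attribute of U1, so U1 ∩ U2 → U1. The join is lossless.

Yes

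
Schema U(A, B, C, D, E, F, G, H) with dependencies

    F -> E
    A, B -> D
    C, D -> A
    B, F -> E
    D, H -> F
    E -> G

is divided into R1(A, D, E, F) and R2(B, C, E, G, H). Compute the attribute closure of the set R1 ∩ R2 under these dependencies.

R1 ∩ R2 = {E}.
E → G applies, adding G
Closure: {E, G}.

E, G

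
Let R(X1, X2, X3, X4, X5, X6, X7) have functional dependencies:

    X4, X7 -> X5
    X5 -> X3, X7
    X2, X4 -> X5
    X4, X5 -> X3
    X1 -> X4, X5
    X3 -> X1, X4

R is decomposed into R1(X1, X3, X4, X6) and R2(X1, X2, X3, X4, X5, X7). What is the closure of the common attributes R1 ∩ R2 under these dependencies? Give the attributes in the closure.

R1 ∩ R2 = {X1, X3, X4}.
X1 → X4, X5 applies, adding X5
X5 → X3, X7 applies, adding X7
Closure: {X1, X3, X4, X5, X7}.

X1, X3, X4, X5, X7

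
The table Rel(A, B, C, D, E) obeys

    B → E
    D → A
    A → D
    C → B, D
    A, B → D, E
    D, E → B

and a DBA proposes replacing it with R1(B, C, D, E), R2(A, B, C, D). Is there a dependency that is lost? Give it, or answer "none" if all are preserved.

B → E lies within R1.
D → A lies within R2.
A → D lies within R2.
C → B, D lies within R1.
A, B → D, E: restricted closure across fragments reaches D, E.
D, E → B lies within R1.
Every dependency is enforceable on the fragments, so the decomposition is dependency-preserving.

none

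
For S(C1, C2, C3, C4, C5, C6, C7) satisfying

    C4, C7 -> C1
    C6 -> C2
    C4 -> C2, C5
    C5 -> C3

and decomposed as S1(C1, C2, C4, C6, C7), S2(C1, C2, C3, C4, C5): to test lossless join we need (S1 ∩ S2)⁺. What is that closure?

S1 ∩ S2 = {C1, C2, C4}.
C4 → C2, C5 applies, adding C5
C5 → C3 applies, adding C3
Closure: {C1, C2, C3, C4, C5}.

C1, C2, C3, C4, C5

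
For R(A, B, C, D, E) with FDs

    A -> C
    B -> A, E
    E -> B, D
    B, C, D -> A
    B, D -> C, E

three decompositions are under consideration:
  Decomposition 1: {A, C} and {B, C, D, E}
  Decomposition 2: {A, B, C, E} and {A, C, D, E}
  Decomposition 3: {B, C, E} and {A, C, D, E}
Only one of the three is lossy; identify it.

Decomposition 1

Decomposition 1: common = {C}, closure = {C} → lossy.
Decomposition 2: common = {A, C, E}, closure = {A, B, C, D, E} → lossless.
Decomposition 3: common = {C, E}, closure = {A, B, C, D, E} → lossless.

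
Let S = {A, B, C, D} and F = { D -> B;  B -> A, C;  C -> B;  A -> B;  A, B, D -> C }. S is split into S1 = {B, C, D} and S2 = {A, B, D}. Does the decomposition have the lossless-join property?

Yes

Common attributes: S1 ∩ S2 = {B, D}.
Closure of {B, D}: B → A, C applies, adding A, C. So (B, D)⁺ = {A, B, C, D}.
This closure contains every attribute of S1, so S1 ∩ S2 → S1. The join is lossless.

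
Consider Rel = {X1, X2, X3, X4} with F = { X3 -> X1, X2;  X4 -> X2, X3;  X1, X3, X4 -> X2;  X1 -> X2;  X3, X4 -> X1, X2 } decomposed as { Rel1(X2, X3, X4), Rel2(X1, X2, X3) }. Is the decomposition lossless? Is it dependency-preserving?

lossless and dependency-preserving

Lossless test: (X2, X3)⁺ = {X1, X2, X3}, which contains all of one fragment — lossless.
Dependency preservation: X1, X3, X4 → X2; X3, X4 → X1, X2 are not contained in any single fragment, but the restricted closure of each left-hand side across the fragments still reaches the right-hand side; the remaining FDs each lie inside some fragment. All dependencies are preserved.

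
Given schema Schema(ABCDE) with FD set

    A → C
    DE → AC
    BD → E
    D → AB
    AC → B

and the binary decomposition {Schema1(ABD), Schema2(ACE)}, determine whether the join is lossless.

No

Common attributes: Schema1 ∩ Schema2 = {A}.
Closure of {A}: A → C applies, adding C; AC → B applies, adding B. So (A)⁺ = {ABC}.
The closure contains neither all of Schema1 = {ABD} nor all of Schema2 = {ACE}, so the common attributes are not a superkey of either fragment. The join is lossy.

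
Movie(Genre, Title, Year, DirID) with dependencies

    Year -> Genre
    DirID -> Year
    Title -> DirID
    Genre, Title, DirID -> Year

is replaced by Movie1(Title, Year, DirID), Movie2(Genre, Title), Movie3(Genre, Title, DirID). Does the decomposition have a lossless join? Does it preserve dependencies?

lossless but not dependency-preserving

Lossless test (chase): Rows 1 and 3 agree on DirID; apply DirID→Year and equate their Year entries. Rows 1 and 2 agree on Title; apply Title→DirID and equate their DirID entries. Rows 2 and 3 agree on Genre, Title, DirID; apply Genre, Title, DirID→Year and equate their Year entries. Rows 1 and 2 agree on Year; apply Year→Genre and equate their Genre entries. Row 1 is now all distinguished symbols — the join is lossless.
Dependency preservation: the restricted closure of {Year} across the fragments never reaches {Genre}, so Year → Genre cannot be enforced without a join — not preserved.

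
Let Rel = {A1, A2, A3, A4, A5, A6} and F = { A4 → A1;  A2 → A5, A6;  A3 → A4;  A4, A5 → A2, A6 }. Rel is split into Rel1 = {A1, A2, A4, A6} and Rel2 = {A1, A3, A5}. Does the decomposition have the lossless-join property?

No

Common attributes: Rel1 ∩ Rel2 = {A1}.
No dependency enlarges {A1}, so (A1)⁺ = {A1}.
The closure contains neither all of Rel1 = {A1, A2, A4, A6} nor all of Rel2 = {A1, A3, A5}, so the common attributes are not a superkey of either fragment. The join is lossy.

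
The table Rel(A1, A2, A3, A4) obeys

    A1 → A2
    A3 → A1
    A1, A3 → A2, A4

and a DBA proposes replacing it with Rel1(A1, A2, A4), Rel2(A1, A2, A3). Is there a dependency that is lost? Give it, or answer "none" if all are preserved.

Check A1, A3 → A2, A4: no single fragment contains all of {A1, A2, A3, A4}, and the restricted closure of {A1, A3} across the fragments never reaches {A2, A4}.
A1 → A2 is preserved.
A3 → A1 is preserved.

A1, A3 → A2, A4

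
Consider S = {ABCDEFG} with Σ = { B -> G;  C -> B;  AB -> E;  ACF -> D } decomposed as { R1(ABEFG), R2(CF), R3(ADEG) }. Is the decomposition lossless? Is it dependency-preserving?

lossy and not dependency-preserving

Lossless test (chase): applying each FD to every pair of rows produces no changes in the tableau, so no row becomes fully distinguished — the join is lossy.
Dependency preservation: the restricted closure of {C} across the fragments never reaches {B}, so C → B cannot be enforced without a join — not preserved.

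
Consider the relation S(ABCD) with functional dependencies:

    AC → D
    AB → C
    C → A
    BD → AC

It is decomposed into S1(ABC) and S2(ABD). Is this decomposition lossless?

Yes

Common attributes: S1 ∩ S2 = {AB}.
Closure of {AB}: AB → C applies, adding C; AC → D applies, adding D. So (AB)⁺ = {ABCD}.
This closure contains every attribute of S1, so S1 ∩ S2 → S1. The join is lossless.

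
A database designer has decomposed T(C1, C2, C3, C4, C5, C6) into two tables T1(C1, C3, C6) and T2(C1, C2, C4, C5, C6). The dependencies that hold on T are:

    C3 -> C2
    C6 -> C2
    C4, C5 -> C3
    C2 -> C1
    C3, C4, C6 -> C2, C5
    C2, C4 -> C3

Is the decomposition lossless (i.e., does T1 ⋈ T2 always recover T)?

No

Common attributes: T1 ∩ T2 = {C1, C6}.
Closure of {C1, C6}: C6 → C2 applies, adding C2. So (C1, C6)⁺ = {C1, C2, C6}.
The closure contains neither all of T1 = {C1, C3, C6} nor all of T2 = {C1, C2, C4, C5, C6}, so the common attributes are not a superkey of either fragment. The join is lossy.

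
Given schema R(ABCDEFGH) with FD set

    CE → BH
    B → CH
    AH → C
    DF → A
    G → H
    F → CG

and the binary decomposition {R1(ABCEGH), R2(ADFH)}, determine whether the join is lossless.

Common attributes: R1 ∩ R2 = {AH}.
Closure of {AH}: AH → C applies, adding C. So (AH)⁺ = {ACH}.
The closure contains neither all of R1 = {ABCEGH} nor all of R2 = {ADFH}, so the common attributes are not a superkey of either fragment. The join is lossy.

No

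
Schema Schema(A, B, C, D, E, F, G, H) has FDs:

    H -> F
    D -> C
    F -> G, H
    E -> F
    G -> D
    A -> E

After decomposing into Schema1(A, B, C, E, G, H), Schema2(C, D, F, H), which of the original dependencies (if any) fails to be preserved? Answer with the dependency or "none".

G -> D

Check G → D: no single fragment contains all of {D, G}, and the restricted closure of {G} across the fragments never reaches {D}.
H → F is preserved.
D → C is preserved.
F → G, H is preserved.
E → F is preserved.
A → E is preserved.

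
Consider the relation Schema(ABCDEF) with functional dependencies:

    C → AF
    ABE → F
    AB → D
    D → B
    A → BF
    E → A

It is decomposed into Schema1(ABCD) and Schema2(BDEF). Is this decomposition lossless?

Common attributes: Schema1 ∩ Schema2 = {BD}.
No dependency enlarges {BD}, so (BD)⁺ = {BD}.
The closure contains neither all of Schema1 = {ABCD} nor all of Schema2 = {BDEF}, so the common attributes are not a superkey of either fragment. The join is lossy.

No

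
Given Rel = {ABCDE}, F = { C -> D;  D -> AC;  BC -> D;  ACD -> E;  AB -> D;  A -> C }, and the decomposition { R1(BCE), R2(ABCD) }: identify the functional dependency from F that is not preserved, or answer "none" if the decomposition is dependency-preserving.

none

C → D lies within R2.
D → AC lies within R2.
BC → D lies within R2.
ACD → E: restricted closure across fragments reaches E.
AB → D lies within R2.
A → C lies within R2.
Every dependency is enforceable on the fragments, so the decomposition is dependency-preserving.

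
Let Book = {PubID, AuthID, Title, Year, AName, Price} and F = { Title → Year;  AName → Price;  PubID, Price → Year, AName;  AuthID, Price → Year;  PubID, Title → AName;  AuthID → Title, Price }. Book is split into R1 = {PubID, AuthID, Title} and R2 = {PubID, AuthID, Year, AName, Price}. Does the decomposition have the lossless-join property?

Common attributes: R1 ∩ R2 = {PubID, AuthID}.
Closure of {PubID, AuthID}: AuthID → Title, Price applies, adding Title, Price; Title → Year applies, adding Year; PubID, Price → Year, AName applies, adding AName. So (PubID, AuthID)⁺ = {PubID, AuthID, Title, Year, AName, Price}.
This closure contains every attribute of R1, so R1 ∩ R2 → R1. The join is lossless.

Yes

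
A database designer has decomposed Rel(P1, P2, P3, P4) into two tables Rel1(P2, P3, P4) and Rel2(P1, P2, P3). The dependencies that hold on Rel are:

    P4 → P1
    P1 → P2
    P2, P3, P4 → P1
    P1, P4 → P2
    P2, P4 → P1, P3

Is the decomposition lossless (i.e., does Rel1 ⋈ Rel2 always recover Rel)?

No

Common attributes: Rel1 ∩ Rel2 = {P2, P3}.
No dependency enlarges {P2, P3}, so (P2, P3)⁺ = {P2, P3}.
The closure contains neither all of Rel1 = {P2, P3, P4} nor all of Rel2 = {P1, P2, P3}, so the common attributes are not a superkey of either fragment. The join is lossy.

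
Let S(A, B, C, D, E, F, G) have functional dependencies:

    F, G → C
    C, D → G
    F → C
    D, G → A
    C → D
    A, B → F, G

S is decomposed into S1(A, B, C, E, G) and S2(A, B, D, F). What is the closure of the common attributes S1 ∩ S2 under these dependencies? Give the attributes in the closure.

S1 ∩ S2 = {A, B}.
A, B → F, G applies, adding F, G
F, G → C applies, adding C
C → D applies, adding D
Closure: {A, B, C, D, F, G}.

A, B, C, D, F, G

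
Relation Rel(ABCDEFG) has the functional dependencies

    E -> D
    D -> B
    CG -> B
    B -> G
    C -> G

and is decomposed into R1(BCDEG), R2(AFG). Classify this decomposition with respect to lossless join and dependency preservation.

lossy but dependency-preserving

Lossless test: (G)⁺ = {G}, which is a superkey of neither fragment — lossy.
Dependency preservation: every FD's attributes lie within a single fragment, so each can be enforced locally — preserved.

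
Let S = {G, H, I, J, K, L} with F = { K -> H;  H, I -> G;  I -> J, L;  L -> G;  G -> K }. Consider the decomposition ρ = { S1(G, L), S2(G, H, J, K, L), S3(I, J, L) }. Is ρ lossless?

Yes

Chase test. Columns are G, H, I, J, K, L; row i has aⱼ where attribute j ∈ Si, else bᵢⱼ.
Initial tableau (one row per fragment):
  row 1: a1 b12 b13 b14 b15 a6
  row 2: a1 a2 b23 a4 a5 a6
  row 3: b31 b32 a3 a4 b35 a6
Rows 1 and 3 agree on L; apply L→G and equate their G entries.
Rows 1 and 2 agree on G; apply G→K and equate their K entries.
Rows 1 and 3 agree on G; apply G→K and equate their K entries.
Rows 1 and 2 agree on K; apply K→H and equate their H entries.
Rows 1 and 3 agree on K; apply K→H and equate their H entries.
Row 3 is now all distinguished symbols — the join is lossless.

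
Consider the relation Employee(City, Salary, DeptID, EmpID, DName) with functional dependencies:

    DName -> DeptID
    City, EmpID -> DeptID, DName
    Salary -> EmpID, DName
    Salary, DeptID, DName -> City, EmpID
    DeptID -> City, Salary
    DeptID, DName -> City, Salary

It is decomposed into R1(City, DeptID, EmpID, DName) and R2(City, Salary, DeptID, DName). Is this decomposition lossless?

Yes

Common attributes: R1 ∩ R2 = {City, DeptID, DName}.
Closure of {City, DeptID, DName}: DeptID → City, Salary applies, adding Salary; Salary → EmpID, DName applies, adding EmpID. So (City, DeptID, DName)⁺ = {City, Salary, DeptID, EmpID, DName}.
This closure contains every attribute of R1, so R1 ∩ R2 → R1. The join is lossless.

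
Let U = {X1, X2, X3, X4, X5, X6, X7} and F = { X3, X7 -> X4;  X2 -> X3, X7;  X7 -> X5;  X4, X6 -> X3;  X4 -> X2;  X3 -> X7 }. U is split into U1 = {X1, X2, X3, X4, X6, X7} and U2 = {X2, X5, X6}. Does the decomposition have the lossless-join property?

Common attributes: U1 ∩ U2 = {X2, X6}.
Closure of {X2, X6}: X2 → X3, X7 applies, adding X3, X7; X7 → X5 applies, adding X5; X3, X7 → X4 applies, adding X4. So (X2, X6)⁺ = {X2, X3, X4, X5, X6, X7}.
This closure contains every attribute of U2, so U1 ∩ U2 → U2. The join is lossless.

Yes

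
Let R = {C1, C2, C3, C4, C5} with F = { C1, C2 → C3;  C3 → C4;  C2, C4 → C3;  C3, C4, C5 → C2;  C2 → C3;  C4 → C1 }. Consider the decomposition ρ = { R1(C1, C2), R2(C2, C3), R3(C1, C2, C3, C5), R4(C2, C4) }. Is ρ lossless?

Chase test. Columns are C1, C2, C3, C4, C5; row i has aⱼ where attribute j ∈ Ri, else bᵢⱼ.
Initial tableau (one row per fragment):
  row 1: a1 a2 b13 b14 b15
  row 2: b21 a2 a3 b24 b25
  row 3: a1 a2 a3 b34 a5
  row 4: b41 a2 b43 a4 b45
Rows 1 and 3 agree on C1, C2; apply C1, C2→C3 and equate their C3 entries.
Rows 1 and 2 agree on C3; apply C3→C4 and equate their C4 entries.
Rows 1 and 3 agree on C3; apply C3→C4 and equate their C4 entries.
Rows 1 and 4 agree on C2; apply C2→C3 and equate their C3 entries.
Rows 1 and 2 agree on C4; apply C4→C1 and equate their C1 entries.
Rows 1 and 4 agree on C3; apply C3→C4 and equate their C4 entries.
Rows 1 and 4 agree on C4; apply C4→C1 and equate their C1 entries.
Row 3 is now all distinguished symbols — the join is lossless.

Yes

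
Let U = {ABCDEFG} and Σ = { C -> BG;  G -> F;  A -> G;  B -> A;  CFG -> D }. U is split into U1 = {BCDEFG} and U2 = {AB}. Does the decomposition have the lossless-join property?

Common attributes: U1 ∩ U2 = {B}.
Closure of {B}: B → A applies, adding A; A → G applies, adding G; G → F applies, adding F. So (B)⁺ = {ABFG}.
This closure contains every attribute of U2, so U1 ∩ U2 → U2. The join is lossless.

Yes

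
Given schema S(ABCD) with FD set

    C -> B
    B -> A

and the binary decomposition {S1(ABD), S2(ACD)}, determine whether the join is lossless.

Common attributes: S1 ∩ S2 = {AD}.
No dependency enlarges {AD}, so (AD)⁺ = {AD}.
The closure contains neither all of S1 = {ABD} nor all of S2 = {ACD}, so the common attributes are not a superkey of either fragment. The join is lossy.

No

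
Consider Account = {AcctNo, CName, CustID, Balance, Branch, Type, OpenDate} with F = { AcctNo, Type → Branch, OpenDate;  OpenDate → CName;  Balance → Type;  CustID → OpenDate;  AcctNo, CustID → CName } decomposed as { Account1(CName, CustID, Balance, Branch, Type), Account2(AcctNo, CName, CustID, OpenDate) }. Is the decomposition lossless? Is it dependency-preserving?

Lossless test: (CName, CustID)⁺ = {CName, CustID, OpenDate}, which is a superkey of neither fragment — lossy.
Dependency preservation: the restricted closure of {AcctNo, Type} across the fragments never reaches {Branch, OpenDate}, so AcctNo, Type → Branch, OpenDate cannot be enforced without a join — not preserved.

lossy and not dependency-preserving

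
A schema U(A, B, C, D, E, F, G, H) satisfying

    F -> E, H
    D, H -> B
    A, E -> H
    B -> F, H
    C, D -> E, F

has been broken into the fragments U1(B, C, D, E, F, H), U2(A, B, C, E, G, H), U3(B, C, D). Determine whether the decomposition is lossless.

No

Chase test. Columns are A, B, C, D, E, F, G, H; row i has aⱼ where attribute j ∈ Ui, else bᵢⱼ.
Initial tableau (one row per fragment):
  row 1: b11 a2 a3 a4 a5 a6 b17 a8
  row 2: a1 a2 a3 b24 a5 b26 a7 a8
  row 3: b31 a2 a3 a4 b35 b36 b37 b38
Rows 1 and 2 agree on B; apply B→F, H and equate their F, H entries.
Rows 1 and 3 agree on B; apply B→F, H and equate their F, H entries.
Rows 1 and 3 agree on C, D; apply C, D→E, F and equate their E, F entries.
No row becomes fully distinguished — the join is lossy.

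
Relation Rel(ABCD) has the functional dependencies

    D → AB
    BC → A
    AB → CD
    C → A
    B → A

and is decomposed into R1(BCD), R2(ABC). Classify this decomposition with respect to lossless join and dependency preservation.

lossless and dependency-preserving

Lossless test: (BC)⁺ = {ABCD}, which contains all of one fragment — lossless.
Dependency preservation: D → AB; AB → CD are not contained in any single fragment, but the restricted closure of each left-hand side across the fragments still reaches the right-hand side; the remaining FDs each lie inside some fragment. All dependencies are preserved.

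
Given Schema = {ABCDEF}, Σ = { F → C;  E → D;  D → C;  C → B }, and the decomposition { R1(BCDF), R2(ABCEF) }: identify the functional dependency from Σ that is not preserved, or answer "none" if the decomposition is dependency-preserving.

Check E → D: no single fragment contains all of {DE}, and the restricted closure of {E} across the fragments never reaches {D}.
F → C is preserved.
D → C is preserved.
C → B is preserved.

E → D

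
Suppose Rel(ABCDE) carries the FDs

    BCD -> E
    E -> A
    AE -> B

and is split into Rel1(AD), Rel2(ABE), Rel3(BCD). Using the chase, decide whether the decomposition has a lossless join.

Chase test. Columns are ABCDE; row i has aⱼ where attribute j ∈ Reli, else bᵢⱼ.
Initial tableau (one row per fragment):
  row 1: a1 b12 b13 a4 b15
  row 2: a1 a2 b23 b24 a5
  row 3: b31 a2 a3 a4 b35
No row becomes fully distinguished — the join is lossy.

No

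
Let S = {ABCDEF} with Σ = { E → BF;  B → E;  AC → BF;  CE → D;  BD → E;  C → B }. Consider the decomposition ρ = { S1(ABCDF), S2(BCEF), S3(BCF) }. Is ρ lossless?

Yes

Chase test. Columns are ABCDEF; row i has aⱼ where attribute j ∈ Si, else bᵢⱼ.
Initial tableau (one row per fragment):
  row 1: a1 a2 a3 a4 b15 a6
  row 2: b21 a2 a3 b24 a5 a6
  row 3: b31 a2 a3 b34 b35 a6
Rows 1 and 2 agree on B; apply B→E and equate their E entries.
Rows 1 and 3 agree on B; apply B→E and equate their E entries.
Rows 1 and 2 agree on CE; apply CE→D and equate their D entries.
Rows 1 and 3 agree on CE; apply CE→D and equate their D entries.
Row 1 is now all distinguished symbols — the join is lossless.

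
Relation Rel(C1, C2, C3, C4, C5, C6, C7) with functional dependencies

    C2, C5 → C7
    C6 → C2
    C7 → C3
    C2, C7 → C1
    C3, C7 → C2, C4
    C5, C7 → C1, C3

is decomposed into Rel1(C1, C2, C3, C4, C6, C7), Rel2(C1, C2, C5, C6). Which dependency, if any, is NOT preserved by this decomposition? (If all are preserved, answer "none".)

C2, C5 → C7

Check C2, C5 → C7: no single fragment contains all of {C2, C5, C7}, and the restricted closure of {C2, C5} across the fragments never reaches {C7}.
C6 → C2 is preserved.
C7 → C3 is preserved.
C2, C7 → C1 is preserved.
C3, C7 → C2, C4 is preserved.
C5, C7 → C1, C3 is preserved.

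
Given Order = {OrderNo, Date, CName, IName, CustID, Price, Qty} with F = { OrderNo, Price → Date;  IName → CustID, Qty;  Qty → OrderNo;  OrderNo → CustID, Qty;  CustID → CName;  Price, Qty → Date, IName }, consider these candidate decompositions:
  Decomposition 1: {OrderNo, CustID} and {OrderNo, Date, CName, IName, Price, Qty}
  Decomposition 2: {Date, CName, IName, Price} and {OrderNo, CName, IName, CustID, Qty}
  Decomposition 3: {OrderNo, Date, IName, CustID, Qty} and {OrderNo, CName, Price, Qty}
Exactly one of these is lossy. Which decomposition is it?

Decomposition 1: common = {OrderNo}, closure = {OrderNo, CName, CustID, Qty} → lossless.
Decomposition 2: common = {CName, IName}, closure = {OrderNo, CName, IName, CustID, Qty} → lossless.
Decomposition 3: common = {OrderNo, Qty}, closure = {OrderNo, CName, CustID, Qty} → lossy.

Decomposition 3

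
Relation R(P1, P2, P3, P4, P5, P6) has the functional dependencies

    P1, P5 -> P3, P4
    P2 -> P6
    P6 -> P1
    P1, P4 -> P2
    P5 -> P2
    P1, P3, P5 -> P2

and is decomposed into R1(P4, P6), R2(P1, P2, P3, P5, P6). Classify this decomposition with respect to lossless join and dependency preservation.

Lossless test: (P6)⁺ = {P1, P6}, which is a superkey of neither fragment — lossy.
Dependency preservation: the restricted closure of {P1, P5} across the fragments never reaches {P3, P4}, so P1, P5 → P3, P4 cannot be enforced without a join — not preserved.

lossy and not dependency-preserving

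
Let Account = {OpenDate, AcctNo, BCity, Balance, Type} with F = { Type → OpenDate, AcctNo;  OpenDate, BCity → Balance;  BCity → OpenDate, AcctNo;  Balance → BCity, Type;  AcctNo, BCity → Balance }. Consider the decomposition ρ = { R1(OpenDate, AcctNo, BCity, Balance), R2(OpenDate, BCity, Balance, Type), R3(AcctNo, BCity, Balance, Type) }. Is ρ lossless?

Yes

Chase test. Columns are OpenDate, AcctNo, BCity, Balance, Type; row i has aⱼ where attribute j ∈ Ri, else bᵢⱼ.
Initial tableau (one row per fragment):
  row 1: a1 a2 a3 a4 b15
  row 2: a1 b22 a3 a4 a5
  row 3: b31 a2 a3 a4 a5
Rows 2 and 3 agree on Type; apply Type→OpenDate, AcctNo and equate their OpenDate, AcctNo entries.
Rows 1 and 2 agree on Balance; apply Balance→BCity, Type and equate their BCity, Type entries.
Row 1 is now all distinguished symbols — the join is lossless.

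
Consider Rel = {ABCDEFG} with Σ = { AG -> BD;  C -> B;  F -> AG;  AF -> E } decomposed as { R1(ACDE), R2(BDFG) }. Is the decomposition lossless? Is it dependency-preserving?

Lossless test: (D)⁺ = {D}, which is a superkey of neither fragment — lossy.
Dependency preservation: the restricted closure of {AG} across the fragments never reaches {BD}, so AG → BD cannot be enforced without a join — not preserved.

lossy and not dependency-preserving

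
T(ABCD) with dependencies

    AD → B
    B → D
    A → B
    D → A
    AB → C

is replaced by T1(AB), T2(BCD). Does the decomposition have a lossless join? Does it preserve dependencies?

Lossless test: (B)⁺ = {ABCD}, which contains all of one fragment — lossless.
Dependency preservation: AD → B; D → A; AB → C are not contained in any single fragment, but the restricted closure of each left-hand side across the fragments still reaches the right-hand side; the remaining FDs each lie inside some fragment. All dependencies are preserved.

lossless and dependency-preserving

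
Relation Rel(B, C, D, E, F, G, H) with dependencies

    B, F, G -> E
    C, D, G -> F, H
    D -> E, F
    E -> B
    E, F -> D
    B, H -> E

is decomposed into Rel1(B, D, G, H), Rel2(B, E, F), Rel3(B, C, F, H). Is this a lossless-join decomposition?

Chase test. Columns are B, C, D, E, F, G, H; row i has aⱼ where attribute j ∈ Reli, else bᵢⱼ.
Initial tableau (one row per fragment):
  row 1: a1 b12 a3 b14 b15 a6 a7
  row 2: a1 b22 b23 a4 a5 b26 b27
  row 3: a1 a2 b33 b34 a5 b36 a7
Rows 1 and 3 agree on B, H; apply B, H→E and equate their E entries.
No row becomes fully distinguished — the join is lossy.

No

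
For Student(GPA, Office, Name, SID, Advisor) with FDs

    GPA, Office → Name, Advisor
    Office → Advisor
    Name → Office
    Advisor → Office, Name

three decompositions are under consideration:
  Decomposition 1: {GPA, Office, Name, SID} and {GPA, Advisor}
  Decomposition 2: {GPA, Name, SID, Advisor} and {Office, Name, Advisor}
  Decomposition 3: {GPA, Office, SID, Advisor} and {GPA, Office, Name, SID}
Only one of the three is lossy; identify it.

Decomposition 1: common = {GPA}, closure = {GPA} → lossy.
Decomposition 2: common = {Name, Advisor}, closure = {Office, Name, Advisor} → lossless.
Decomposition 3: common = {GPA, Office, SID}, closure = {GPA, Office, Name, SID, Advisor} → lossless.

Decomposition 1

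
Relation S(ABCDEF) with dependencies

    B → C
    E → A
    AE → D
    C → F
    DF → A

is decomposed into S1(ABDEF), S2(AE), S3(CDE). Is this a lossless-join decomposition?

Chase test. Columns are ABCDEF; row i has aⱼ where attribute j ∈ Si, else bᵢⱼ.
Initial tableau (one row per fragment):
  row 1: a1 a2 b13 a4 a5 a6
  row 2: a1 b22 b23 b24 a5 b26
  row 3: b31 b32 a3 a4 a5 b36
Rows 1 and 3 agree on E; apply E→A and equate their A entries.
Rows 1 and 2 agree on AE; apply AE→D and equate their D entries.
No row becomes fully distinguished — the join is lossy.

No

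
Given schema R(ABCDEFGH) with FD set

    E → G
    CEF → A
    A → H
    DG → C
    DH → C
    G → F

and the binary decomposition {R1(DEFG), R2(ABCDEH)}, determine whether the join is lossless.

Yes

Common attributes: R1 ∩ R2 = {DE}.
Closure of {DE}: E → G applies, adding G; DG → C applies, adding C; G → F applies, adding F; CEF → A applies, adding A; A → H applies, adding H. So (DE)⁺ = {ACDEFGH}.
This closure contains every attribute of R1, so R1 ∩ R2 → R1. The join is lossless.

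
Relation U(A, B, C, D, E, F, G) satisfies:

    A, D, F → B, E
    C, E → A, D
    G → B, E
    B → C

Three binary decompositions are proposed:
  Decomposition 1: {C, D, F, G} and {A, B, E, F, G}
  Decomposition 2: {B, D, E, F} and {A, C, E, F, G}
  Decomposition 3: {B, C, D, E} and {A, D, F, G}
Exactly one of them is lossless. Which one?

Decomposition 1

Decomposition 1: common = {F, G}, closure = {A, B, C, D, E, F, G} → lossless.
Decomposition 2: common = {E, F}, closure = {E, F} → lossy.
Decomposition 3: common = {D}, closure = {D} → lossy.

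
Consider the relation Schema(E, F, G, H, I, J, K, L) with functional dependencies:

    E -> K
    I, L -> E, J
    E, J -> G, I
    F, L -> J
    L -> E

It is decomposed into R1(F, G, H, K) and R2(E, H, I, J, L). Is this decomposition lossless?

No

Common attributes: R1 ∩ R2 = {H}.
No dependency enlarges {H}, so (H)⁺ = {H}.
The closure contains neither all of R1 = {F, G, H, K} nor all of R2 = {E, H, I, J, L}, so the common attributes are not a superkey of either fragment. The join is lossy.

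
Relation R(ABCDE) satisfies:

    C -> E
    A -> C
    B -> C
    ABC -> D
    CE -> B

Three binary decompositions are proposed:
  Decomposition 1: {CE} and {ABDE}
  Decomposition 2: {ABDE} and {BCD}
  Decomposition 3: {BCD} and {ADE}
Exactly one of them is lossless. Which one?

Decomposition 2

Decomposition 1: common = {E}, closure = {E} → lossy.
Decomposition 2: common = {BD}, closure = {BCDE} → lossless.
Decomposition 3: common = {D}, closure = {D} → lossy.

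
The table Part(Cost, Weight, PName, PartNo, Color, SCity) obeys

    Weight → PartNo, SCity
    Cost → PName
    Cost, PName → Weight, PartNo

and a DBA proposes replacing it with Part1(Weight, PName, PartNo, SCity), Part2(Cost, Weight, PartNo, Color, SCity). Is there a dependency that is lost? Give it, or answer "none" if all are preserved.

Check Cost → PName: no single fragment contains all of {Cost, PName}, and the restricted closure of {Cost} across the fragments never reaches {PName}.
Weight → PartNo, SCity is preserved.
Cost, PName → Weight, PartNo is preserved.

Cost → PName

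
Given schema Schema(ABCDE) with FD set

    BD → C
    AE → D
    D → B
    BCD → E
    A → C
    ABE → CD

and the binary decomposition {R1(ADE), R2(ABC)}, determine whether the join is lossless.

No

Common attributes: R1 ∩ R2 = {A}.
Closure of {A}: A → C applies, adding C. So (A)⁺ = {AC}.
The closure contains neither all of R1 = {ADE} nor all of R2 = {ABC}, so the common attributes are not a superkey of either fragment. The join is lossy.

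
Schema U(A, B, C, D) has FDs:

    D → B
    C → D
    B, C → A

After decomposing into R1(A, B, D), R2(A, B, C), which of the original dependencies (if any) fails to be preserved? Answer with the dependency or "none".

C → D

Check C → D: no single fragment contains all of {C, D}, and the restricted closure of {C} across the fragments never reaches {D}.
D → B is preserved.
B, C → A is preserved.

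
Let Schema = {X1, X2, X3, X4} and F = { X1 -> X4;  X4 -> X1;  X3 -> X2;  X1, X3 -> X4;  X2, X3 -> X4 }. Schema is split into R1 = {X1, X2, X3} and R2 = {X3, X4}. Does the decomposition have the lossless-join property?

Yes

Common attributes: R1 ∩ R2 = {X3}.
Closure of {X3}: X3 → X2 applies, adding X2; X2, X3 → X4 applies, adding X4; X4 → X1 applies, adding X1. So (X3)⁺ = {X1, X2, X3, X4}.
This closure contains every attribute of R1, so R1 ∩ R2 → R1. The join is lossless.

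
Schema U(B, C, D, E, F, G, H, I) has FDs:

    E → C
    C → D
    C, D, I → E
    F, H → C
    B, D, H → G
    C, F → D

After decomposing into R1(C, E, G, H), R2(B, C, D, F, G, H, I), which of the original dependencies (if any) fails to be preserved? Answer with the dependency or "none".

Check C, D, I → E: no single fragment contains all of {C, D, E, I}, and the restricted closure of {C, D, I} across the fragments never reaches {E}.
E → C is preserved.
C → D is preserved.
F, H → C is preserved.
B, D, H → G is preserved.
C, F → D is preserved.

C, D, I → E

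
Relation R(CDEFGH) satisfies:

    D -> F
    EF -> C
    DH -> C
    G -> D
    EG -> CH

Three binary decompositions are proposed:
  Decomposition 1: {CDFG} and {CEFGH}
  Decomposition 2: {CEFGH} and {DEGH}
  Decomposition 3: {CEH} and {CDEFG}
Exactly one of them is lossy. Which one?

Decomposition 1: common = {CFG}, closure = {CDFG} → lossless.
Decomposition 2: common = {EGH}, closure = {CDEFGH} → lossless.
Decomposition 3: common = {CE}, closure = {CE} → lossy.

Decomposition 3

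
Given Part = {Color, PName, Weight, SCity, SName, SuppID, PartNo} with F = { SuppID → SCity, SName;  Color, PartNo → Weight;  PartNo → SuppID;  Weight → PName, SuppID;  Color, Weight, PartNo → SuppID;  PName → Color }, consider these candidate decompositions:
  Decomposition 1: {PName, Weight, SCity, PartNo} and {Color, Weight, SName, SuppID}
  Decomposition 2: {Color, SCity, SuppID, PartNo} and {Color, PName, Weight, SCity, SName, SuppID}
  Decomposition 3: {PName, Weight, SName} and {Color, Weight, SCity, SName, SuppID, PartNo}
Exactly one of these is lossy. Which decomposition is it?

Decomposition 2

Decomposition 1: common = {Weight}, closure = {Color, PName, Weight, SCity, SName, SuppID} → lossless.
Decomposition 2: common = {Color, SCity, SuppID}, closure = {Color, SCity, SName, SuppID} → lossy.
Decomposition 3: common = {Weight, SName}, closure = {Color, PName, Weight, SCity, SName, SuppID} → lossless.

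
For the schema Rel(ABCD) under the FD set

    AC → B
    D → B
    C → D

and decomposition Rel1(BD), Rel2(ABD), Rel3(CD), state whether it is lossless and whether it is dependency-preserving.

Lossless test (chase): Rows 1 and 3 agree on D; apply D→B and equate their B entries. No row becomes fully distinguished — the join is lossy.
Dependency preservation: AC → B is not contained in any single fragment, but the restricted closure of its left-hand side across the fragments still reaches the right-hand side; the remaining FDs each lie inside some fragment. All dependencies are preserved.

lossy but dependency-preserving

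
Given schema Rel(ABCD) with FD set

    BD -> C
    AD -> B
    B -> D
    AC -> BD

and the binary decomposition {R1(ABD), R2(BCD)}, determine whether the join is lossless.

Yes

Common attributes: R1 ∩ R2 = {BD}.
Closure of {BD}: BD → C applies, adding C. So (BD)⁺ = {BCD}.
This closure contains every attribute of R2, so R1 ∩ R2 → R2. The join is lossless.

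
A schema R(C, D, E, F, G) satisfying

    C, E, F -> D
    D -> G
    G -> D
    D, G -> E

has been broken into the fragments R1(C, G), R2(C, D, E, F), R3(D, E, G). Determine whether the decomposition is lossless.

Chase test. Columns are C, D, E, F, G; row i has aⱼ where attribute j ∈ Ri, else bᵢⱼ.
Initial tableau (one row per fragment):
  row 1: a1 b12 b13 b14 a5
  row 2: a1 a2 a3 a4 b25
  row 3: b31 a2 a3 b34 a5
Rows 2 and 3 agree on D; apply D→G and equate their G entries.
Rows 1 and 2 agree on G; apply G→D and equate their D entries.
Rows 1 and 2 agree on D, G; apply D, G→E and equate their E entries.
Row 2 is now all distinguished symbols — the join is lossless.

Yes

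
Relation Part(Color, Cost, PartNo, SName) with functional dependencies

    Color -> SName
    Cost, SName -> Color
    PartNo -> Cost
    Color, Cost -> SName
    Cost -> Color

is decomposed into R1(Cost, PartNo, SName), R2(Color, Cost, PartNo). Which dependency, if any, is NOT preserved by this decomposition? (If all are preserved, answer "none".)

Color -> SName

Check Color → SName: no single fragment contains all of {Color, SName}, and the restricted closure of {Color} across the fragments never reaches {SName}.
Cost, SName → Color is preserved.
PartNo → Cost is preserved.
Color, Cost → SName is preserved.
Cost → Color is preserved.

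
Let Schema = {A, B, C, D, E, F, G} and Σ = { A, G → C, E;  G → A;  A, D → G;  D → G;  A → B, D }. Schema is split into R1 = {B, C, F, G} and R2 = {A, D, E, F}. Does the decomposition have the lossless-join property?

Common attributes: R1 ∩ R2 = {F}.
No dependency enlarges {F}, so (F)⁺ = {F}.
The closure contains neither all of R1 = {B, C, F, G} nor all of R2 = {A, D, E, F}, so the common attributes are not a superkey of either fragment. The join is lossy.

No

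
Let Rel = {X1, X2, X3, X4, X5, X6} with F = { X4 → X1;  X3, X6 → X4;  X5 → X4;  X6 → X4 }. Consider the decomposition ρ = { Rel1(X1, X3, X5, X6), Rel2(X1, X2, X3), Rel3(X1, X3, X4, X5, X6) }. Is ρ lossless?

Chase test. Columns are X1, X2, X3, X4, X5, X6; row i has aⱼ where attribute j ∈ Reli, else bᵢⱼ.
Initial tableau (one row per fragment):
  row 1: a1 b12 a3 b14 a5 a6
  row 2: a1 a2 a3 b24 b25 b26
  row 3: a1 b32 a3 a4 a5 a6
Rows 1 and 3 agree on X3, X6; apply X3, X6→X4 and equate their X4 entries.
No row becomes fully distinguished — the join is lossy.

No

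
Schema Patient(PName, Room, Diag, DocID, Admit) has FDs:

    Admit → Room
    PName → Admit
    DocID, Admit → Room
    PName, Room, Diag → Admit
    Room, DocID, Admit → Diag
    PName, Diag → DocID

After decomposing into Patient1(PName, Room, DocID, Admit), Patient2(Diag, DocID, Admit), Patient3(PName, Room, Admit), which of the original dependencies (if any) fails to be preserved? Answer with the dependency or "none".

Check PName, Diag → DocID: no single fragment contains all of {PName, Diag, DocID}, and the restricted closure of {PName, Diag} across the fragments never reaches {DocID}.
Admit → Room is preserved.
PName → Admit is preserved.
DocID, Admit → Room is preserved.
PName, Room, Diag → Admit is preserved.
Room, DocID, Admit → Diag is preserved.

PName, Diag → DocID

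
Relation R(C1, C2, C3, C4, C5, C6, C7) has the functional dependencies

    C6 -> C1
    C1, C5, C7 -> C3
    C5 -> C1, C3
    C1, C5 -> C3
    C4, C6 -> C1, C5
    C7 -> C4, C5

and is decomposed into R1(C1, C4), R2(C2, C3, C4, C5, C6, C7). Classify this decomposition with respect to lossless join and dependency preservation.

lossy and not dependency-preserving

Lossless test: (C4)⁺ = {C4}, which is a superkey of neither fragment — lossy.
Dependency preservation: the restricted closure of {C6} across the fragments never reaches {C1}, so C6 → C1 cannot be enforced without a join — not preserved.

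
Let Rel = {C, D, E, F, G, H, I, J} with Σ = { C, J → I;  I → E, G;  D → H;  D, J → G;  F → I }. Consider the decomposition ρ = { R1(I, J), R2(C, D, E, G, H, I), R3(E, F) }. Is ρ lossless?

No

Chase test. Columns are C, D, E, F, G, H, I, J; row i has aⱼ where attribute j ∈ Ri, else bᵢⱼ.
Initial tableau (one row per fragment):
  row 1: b11 b12 b13 b14 b15 b16 a7 a8
  row 2: a1 a2 a3 b24 a5 a6 a7 b28
  row 3: b31 b32 a3 a4 b35 b36 b37 b38
Rows 1 and 2 agree on I; apply I→E, G and equate their E, G entries.
No row becomes fully distinguished — the join is lossy.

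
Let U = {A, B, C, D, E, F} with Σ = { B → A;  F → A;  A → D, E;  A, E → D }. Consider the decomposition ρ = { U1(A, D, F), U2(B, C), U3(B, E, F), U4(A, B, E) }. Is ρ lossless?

Chase test. Columns are A, B, C, D, E, F; row i has aⱼ where attribute j ∈ Ui, else bᵢⱼ.
Initial tableau (one row per fragment):
  row 1: a1 b12 b13 a4 b15 a6
  row 2: b21 a2 a3 b24 b25 b26
  row 3: b31 a2 b33 b34 a5 a6
  row 4: a1 a2 b43 b44 a5 b46
Rows 2 and 3 agree on B; apply B→A and equate their A entries.
Rows 2 and 4 agree on B; apply B→A and equate their A entries.
Rows 1 and 2 agree on A; apply A→D, E and equate their D, E entries.
Rows 1 and 3 agree on A; apply A→D, E and equate their D, E entries.
Rows 1 and 4 agree on A; apply A→D, E and equate their D, E entries.
No row becomes fully distinguished — the join is lossy.

No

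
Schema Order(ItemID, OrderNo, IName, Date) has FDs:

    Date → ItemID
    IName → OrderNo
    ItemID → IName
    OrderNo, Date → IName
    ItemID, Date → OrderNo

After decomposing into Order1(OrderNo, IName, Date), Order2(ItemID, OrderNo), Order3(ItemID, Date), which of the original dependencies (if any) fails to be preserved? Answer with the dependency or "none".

Check ItemID → IName: no single fragment contains all of {ItemID, IName}, and the restricted closure of {ItemID} across the fragments never reaches {IName}.
Date → ItemID is preserved.
IName → OrderNo is preserved.
OrderNo, Date → IName is preserved.
ItemID, Date → OrderNo is preserved.

ItemID → IName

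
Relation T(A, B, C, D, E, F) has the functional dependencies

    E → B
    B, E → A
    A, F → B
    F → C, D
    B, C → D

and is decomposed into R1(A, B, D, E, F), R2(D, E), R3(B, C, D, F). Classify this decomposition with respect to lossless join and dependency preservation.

lossless and dependency-preserving

Lossless test (chase): Rows 1 and 2 agree on E; apply E→B and equate their B entries. Rows 1 and 2 agree on B, E; apply B, E→A and equate their A entries. Rows 1 and 3 agree on F; apply F→C, D and equate their C, D entries. Row 1 is now all distinguished symbols — the join is lossless.
Dependency preservation: every FD's attributes lie within a single fragment, so each can be enforced locally — preserved.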